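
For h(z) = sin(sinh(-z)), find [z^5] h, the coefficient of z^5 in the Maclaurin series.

1/15

Let u equal the inner series; expand the outer function in u and truncate.
h(0) = 0
h′(0) = -1
h′′(0) = 0
h′′′(0) = 0
h^(4)(0) = 0
h^(5)(0) = 8
So c_5 = h^(5)(0)/5! = 1/15.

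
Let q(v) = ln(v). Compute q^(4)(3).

-2/27

The coefficient of (v - 3)^4 in the expansion is -1/324, so q^(4)(3) = 4! * (-1/324) = -2/27.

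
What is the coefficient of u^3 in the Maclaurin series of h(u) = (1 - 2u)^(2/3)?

h(0) = 1
h′(0) = -4/3
h′′(0) = -8/9
h′′′(0) = -64/27

-32/81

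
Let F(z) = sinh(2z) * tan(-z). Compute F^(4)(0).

-48

Expand each factor separately, then convolve coefficients.
The coefficient of z^4 in the expansion is -2, so F^(4)(0) = 4! * (-2) = -48.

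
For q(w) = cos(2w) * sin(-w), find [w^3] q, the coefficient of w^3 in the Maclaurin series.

13/6

Write out both Maclaurin series and multiply, keeping only the needed powers.
q(0) = 0
q′(0) = -1
q′′(0) = 0
q′′′(0) = 13
Then c_k = q^(k)(0)/k! gives each Taylor coefficient.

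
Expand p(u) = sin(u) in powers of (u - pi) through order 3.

Apply the Taylor formula c_k = f^(k)(a)/k!.
p(pi) = 0
p′(pi) = -1
p′′(pi) = 0
p′′′(pi) = 1
The Taylor polynomial is Σ p^(k)(pi)/k! · (u - pi)^k.

(u - pi)^3/6 - (u - pi)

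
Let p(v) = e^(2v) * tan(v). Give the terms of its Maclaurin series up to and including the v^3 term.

Multiply the two series term by term and collect like powers.

7*v^3/3 + 2*v^2 + v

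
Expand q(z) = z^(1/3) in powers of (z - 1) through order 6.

[(z - 1)^0] = 1;  [(z - 1)^1] = 1/3;  [(z - 1)^2] = -1/9;  [(z - 1)^3] = 5/81;  [(z - 1)^4] = -10/243;  [(z - 1)^5] = 22/729;  [(z - 1)^6] = -154/6561.

-154*(z - 1)^6/6561 + 22*(z - 1)^5/729 - 10*(z - 1)^4/243 + 5*(z - 1)^3/81 - (z - 1)^2/9 + (z - 1)/3 + 1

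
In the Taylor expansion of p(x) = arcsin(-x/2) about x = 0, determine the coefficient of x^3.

-1/48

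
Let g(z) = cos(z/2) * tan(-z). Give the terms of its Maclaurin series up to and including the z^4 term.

-5*z^3/24 - z

Take the Cauchy product of the two expansions.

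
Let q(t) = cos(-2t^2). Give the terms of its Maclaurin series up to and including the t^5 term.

1 - 2*t^4

q(0) = 1
q′(0) = 0
q′′(0) = 0
q′′′(0) = 0
q^(4)(0) = -48
q^(5)(0) = 0
Then c_k = q^(k)(0)/k! gives each Taylor coefficient.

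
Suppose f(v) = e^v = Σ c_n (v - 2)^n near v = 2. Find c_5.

e^(2)/120

f(2) = e^(2)
f′(2) = e^(2)
f′′(2) = e^(2)
f′′′(2) = e^(2)
f^(4)(2) = e^(2)
f^(5)(2) = e^(2)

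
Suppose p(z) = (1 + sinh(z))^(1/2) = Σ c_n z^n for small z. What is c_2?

-1/8

Plug the Maclaurin series of the inner function into that of the outer and collect terms.
[z^0] = 1;  [z^1] = 1/2;  [z^2] = -1/8.
So c_2 = p′′(0)/2! = -1/8.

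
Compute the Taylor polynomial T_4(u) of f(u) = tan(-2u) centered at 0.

-8*u^3/3 - 2*u

f(0) = 0
f′(0) = -2
f′′(0) = 0
f′′′(0) = -16
f^(4)(0) = 0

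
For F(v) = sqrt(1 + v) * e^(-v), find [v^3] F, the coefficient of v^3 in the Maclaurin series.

Multiply the two series term by term and collect like powers.
F(0) = 1
F′(0) = -1/2
F′′(0) = -1/4
F′′′(0) = 13/8
So c_3 = F′′′(0)/3! = 13/48.

13/48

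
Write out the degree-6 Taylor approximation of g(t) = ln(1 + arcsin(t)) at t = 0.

Substitute the inner expansion into the outer series and collect powers.

-19*t^6/45 + 53*t^5/120 - 5*t^4/12 + t^3/2 - t^2/2 + t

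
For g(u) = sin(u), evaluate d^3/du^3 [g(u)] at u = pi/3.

-1/2

The coefficient of (u - pi/3)^3 in the expansion is -1/12, so g′′′(pi/3) = 3! * (-1/12) = -1/2.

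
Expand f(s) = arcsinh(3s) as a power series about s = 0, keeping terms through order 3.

-9*s^3/2 + 3*s

[s^0] = 0;  [s^1] = 3;  [s^2] = 0;  [s^3] = -9/2.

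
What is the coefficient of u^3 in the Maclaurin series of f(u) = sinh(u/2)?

1/48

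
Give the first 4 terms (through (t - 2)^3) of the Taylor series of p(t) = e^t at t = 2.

p(2) = e^(2)
p′(2) = e^(2)
p′′(2) = e^(2)
p′′′(2) = e^(2)

(t - 2)^3*e^(2)/6 + (t - 2)^2*e^(2)/2 + (t - 2)*e^(2) + e^(2)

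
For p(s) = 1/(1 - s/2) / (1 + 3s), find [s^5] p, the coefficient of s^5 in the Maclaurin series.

-6665/32

Multiply the two series term by term and collect like powers.
p(0) = 1
p′(0) = -5/2
p′′(0) = 31/2
p′′′(0) = -555/4
p^(4)(0) = 3333/2
p^(5)(0) = -99975/4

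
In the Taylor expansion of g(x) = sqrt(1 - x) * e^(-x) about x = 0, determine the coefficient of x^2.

7/8

Multiply the two series term by term and collect like powers.
[x^0] = 1;  [x^1] = -3/2;  [x^2] = 7/8.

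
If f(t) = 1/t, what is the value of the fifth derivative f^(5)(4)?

-15/512

The coefficient of (t - 4)^5 in the expansion is -1/4096, so f^(5)(4) = 5! * (-1/4096) = -15/512.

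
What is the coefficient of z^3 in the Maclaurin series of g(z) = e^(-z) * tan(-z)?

-5/6

Write out both Maclaurin series and multiply, keeping only the needed powers.
So c_3 = g′′′(0)/3! = -5/6.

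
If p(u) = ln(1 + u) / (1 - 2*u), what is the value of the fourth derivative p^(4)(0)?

154

Use 1/(1 - r) = Σ r^k on the denominator, then take the Cauchy product.
From the series, [u^4] p = 77/12; multiply by 4! = 24 to get 154.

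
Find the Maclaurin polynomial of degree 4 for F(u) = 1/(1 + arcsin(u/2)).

u^4/12 - 7*u^3/48 + u^2/4 - u/2 + 1

Compose series: expand the inner function first, then feed it into the outer expansion.
F(0) = 1
F′(0) = -1/2
F′′(0) = 1/2
F′′′(0) = -7/8
F^(4)(0) = 2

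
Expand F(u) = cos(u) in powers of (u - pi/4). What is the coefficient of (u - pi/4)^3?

sqrt(2)/12

F(pi/4) = sqrt(2)/2
F′(pi/4) = -sqrt(2)/2
F′′(pi/4) = -sqrt(2)/2
F′′′(pi/4) = sqrt(2)/2
So c_3 = F′′′(pi/4)/3! = sqrt(2)/12.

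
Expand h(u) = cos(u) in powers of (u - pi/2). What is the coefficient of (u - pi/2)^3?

1/6

Compute the successive derivatives at the expansion point and divide by k!.
So c_3 = h′′′(pi/2)/3! = 1/6.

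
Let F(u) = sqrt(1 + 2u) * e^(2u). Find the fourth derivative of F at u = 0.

33

Expand each factor separately, then convolve coefficients.
From the series, [u^4] F = 11/8; multiply by 4! = 24 to get 33.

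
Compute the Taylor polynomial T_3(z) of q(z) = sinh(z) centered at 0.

Compute the successive derivatives at the expansion point and divide by k!.
q(0) = 0
q′(0) = 1
q′′(0) = 0
q′′′(0) = 1

z^3/6 + z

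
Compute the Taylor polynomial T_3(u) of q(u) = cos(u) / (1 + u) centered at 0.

Expand each factor separately, then convolve coefficients.
q(0) = 1
q′(0) = -1
q′′(0) = 1
q′′′(0) = -3

-u^3/2 + u^2/2 - u + 1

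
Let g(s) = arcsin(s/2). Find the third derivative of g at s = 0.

From the series, [s^3] g = 1/48; multiply by 3! = 6 to get 1/8.

1/8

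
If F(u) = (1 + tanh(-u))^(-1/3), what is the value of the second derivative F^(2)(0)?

4/9

Plug the Maclaurin series of the inner function into that of the outer and collect terms.
From the series, [u^2] F = 2/9; multiply by 2! = 2 to get 4/9.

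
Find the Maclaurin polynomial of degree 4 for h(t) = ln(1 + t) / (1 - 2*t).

Multiply the numerator's expansion by the denominator's geometric series.
h(0) = 0
h′(0) = 1
h′′(0) = 3
h′′′(0) = 20
h^(4)(0) = 154

77*t^4/12 + 10*t^3/3 + 3*t^2/2 + t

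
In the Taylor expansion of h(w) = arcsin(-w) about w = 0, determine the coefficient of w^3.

-1/6

Compute the successive derivatives at the expansion point and divide by k!.
h(0) = 0
h′(0) = -1
h′′(0) = 0
h′′′(0) = -1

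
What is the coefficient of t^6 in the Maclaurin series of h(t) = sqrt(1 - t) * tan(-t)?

147/1280

Multiply the two series term by term and collect like powers.
[t^0] = 0;  [t^1] = -1;  [t^2] = 1/2;  [t^3] = -5/24;  [t^4] = 11/48;  [t^5] = -101/1920;  [t^6] = 147/1280.
So c_6 = h^(6)(0)/6! = 147/1280.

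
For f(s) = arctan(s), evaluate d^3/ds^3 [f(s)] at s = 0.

From the series, [s^3] f = -1/3; multiply by 3! = 6 to get -2.

-2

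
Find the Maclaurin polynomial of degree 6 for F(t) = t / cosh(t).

Divide the numerator series by the denominator series (power-series long division).
[t^0] = 0;  [t^1] = 1;  [t^2] = 0;  [t^3] = -1/2;  [t^4] = 0;  [t^5] = 5/24;  [t^6] = 0.

5*t^5/24 - t^3/2 + t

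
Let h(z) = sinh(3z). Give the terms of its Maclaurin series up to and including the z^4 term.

Apply the Taylor formula c_k = f^(k)(a)/k!.
h(0) = 0
h′(0) = 3
h′′(0) = 0
h′′′(0) = 27
h^(4)(0) = 0

9*z^3/2 + 3*z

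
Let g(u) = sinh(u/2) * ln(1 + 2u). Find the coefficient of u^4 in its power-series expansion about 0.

Write out both Maclaurin series and multiply, keeping only the needed powers.
g(0) = 0
g′(0) = 0
g′′(0) = 2
g′′′(0) = -6
g^(4)(0) = 33
So c_4 = g^(4)(0)/4! = 11/8.

11/8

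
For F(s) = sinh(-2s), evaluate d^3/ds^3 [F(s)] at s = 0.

-8

Use the known series and substitute for the argument.
The coefficient of s^3 in the expansion is -4/3, so F′′′(0) = 3! * (-4/3) = -8.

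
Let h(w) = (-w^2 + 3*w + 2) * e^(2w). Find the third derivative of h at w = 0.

40

Multiply each power in the prefactor through the base expansion.
The coefficient of w^3 in the expansion is 20/3, so h′′′(0) = 3! * (20/3) = 40.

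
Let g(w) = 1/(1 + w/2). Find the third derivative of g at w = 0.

From the series, [w^3] g = -1/8; multiply by 3! = 6 to get -3/4.

-3/4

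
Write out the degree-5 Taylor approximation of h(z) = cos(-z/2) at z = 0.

Use the known series and substitute for the argument.
h(0) = 1
h′(0) = 0
h′′(0) = -1/4
h′′′(0) = 0
h^(4)(0) = 1/16
h^(5)(0) = 0

z^4/384 - z^2/8 + 1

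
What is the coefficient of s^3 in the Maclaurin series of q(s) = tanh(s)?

q(0) = 0
q′(0) = 1
q′′(0) = 0
q′′′(0) = -2

-1/3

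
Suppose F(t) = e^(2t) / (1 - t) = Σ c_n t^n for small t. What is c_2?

Expand each factor separately, then convolve coefficients.
F(0) = 1
F′(0) = 3
F′′(0) = 10

5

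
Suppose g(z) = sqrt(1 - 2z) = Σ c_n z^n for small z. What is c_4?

-5/8

g(0) = 1
g′(0) = -1
g′′(0) = -1
g′′′(0) = -3
g^(4)(0) = -15
Dividing each by k! gives the coefficients c_0, ..., c_4.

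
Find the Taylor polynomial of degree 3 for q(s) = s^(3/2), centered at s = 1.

-(s - 1)^3/16 + 3*(s - 1)^2/8 + 3*(s - 1)/2 + 1

q(1) = 1
q′(1) = 3/2
q′′(1) = 3/4
q′′′(1) = -3/8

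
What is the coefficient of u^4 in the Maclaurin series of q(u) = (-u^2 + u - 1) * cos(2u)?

Distribute the polynomial across the series and collect like powers.
[u^0] = -1;  [u^1] = 1;  [u^2] = 1;  [u^3] = -2;  [u^4] = 4/3.

4/3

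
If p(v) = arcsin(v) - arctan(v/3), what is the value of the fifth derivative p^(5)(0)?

721/81

Expand each term separately and add.
From the series, [v^5] p = 721/9720; multiply by 5! = 120 to get 721/81.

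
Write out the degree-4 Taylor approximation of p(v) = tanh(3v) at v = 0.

[v^0] = 0;  [v^1] = 3;  [v^2] = 0;  [v^3] = -9;  [v^4] = 0.

-9*v^3 + 3*v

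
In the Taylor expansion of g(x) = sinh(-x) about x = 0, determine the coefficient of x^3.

-1/6

Compute the successive derivatives at the expansion point and divide by k!.
[x^0] = 0;  [x^1] = -1;  [x^2] = 0;  [x^3] = -1/6.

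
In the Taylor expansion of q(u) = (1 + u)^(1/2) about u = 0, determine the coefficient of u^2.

-1/8

q(0) = 1
q′(0) = 1/2
q′′(0) = -1/4
So c_2 = q′′(0)/2! = -1/8.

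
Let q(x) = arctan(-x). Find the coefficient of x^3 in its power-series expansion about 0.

q(0) = 0
q′(0) = -1
q′′(0) = 0
q′′′(0) = 2

1/3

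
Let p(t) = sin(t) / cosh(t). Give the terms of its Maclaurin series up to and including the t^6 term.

Invert the denominator's series and multiply.

3*t^5/10 - 2*t^3/3 + t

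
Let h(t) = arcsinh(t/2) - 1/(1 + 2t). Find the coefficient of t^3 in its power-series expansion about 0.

Combine the two series term by term.
[t^0] = -1;  [t^1] = 5/2;  [t^2] = -4;  [t^3] = 383/48.

383/48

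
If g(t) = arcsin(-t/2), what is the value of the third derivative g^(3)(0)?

From the series, [t^3] g = -1/48; multiply by 3! = 6 to get -1/8.

-1/8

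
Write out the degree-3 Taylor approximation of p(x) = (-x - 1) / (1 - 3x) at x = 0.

Multiply each power in the prefactor through the base expansion.
p(0) = -1
p′(0) = -4
p′′(0) = -24
p′′′(0) = -216

-36*x^3 - 12*x^2 - 4*x - 1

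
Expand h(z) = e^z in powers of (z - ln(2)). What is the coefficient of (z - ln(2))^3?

1/3

Apply the Taylor formula c_k = f^(k)(a)/k!.
[(z - ln(2))^0] = 2;  [(z - ln(2))^1] = 2;  [(z - ln(2))^2] = 1;  [(z - ln(2))^3] = 1/3.
So c_3 = h′′′(ln(2))/3! = 1/3.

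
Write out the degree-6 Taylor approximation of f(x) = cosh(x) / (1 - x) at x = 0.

1111*x^6/720 + 37*x^5/24 + 37*x^4/24 + 3*x^3/2 + 3*x^2/2 + x + 1

Expand each factor separately, then convolve coefficients.
[x^0] = 1;  [x^1] = 1;  [x^2] = 3/2;  [x^3] = 3/2;  [x^4] = 37/24;  [x^5] = 37/24;  [x^6] = 1111/720.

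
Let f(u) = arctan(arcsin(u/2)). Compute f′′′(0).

Substitute the inner expansion into the outer series and collect powers.
The coefficient of u^3 in the expansion is -1/48, so f′′′(0) = 3! * (-1/48) = -1/8.

-1/8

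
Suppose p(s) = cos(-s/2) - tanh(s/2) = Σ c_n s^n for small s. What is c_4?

Expand each term separately and add.
p(0) = 1
p′(0) = -1/2
p′′(0) = -1/4
p′′′(0) = 1/4
p^(4)(0) = 1/16
So c_4 = p^(4)(0)/4! = 1/384.

1/384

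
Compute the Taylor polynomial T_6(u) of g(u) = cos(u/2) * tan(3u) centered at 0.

20021*u^5/640 + 69*u^3/8 + 3*u

Take the Cauchy product of the two expansions.
g(0) = 0
g′(0) = 3
g′′(0) = 0
g′′′(0) = 207/4
g^(4)(0) = 0
g^(5)(0) = 60063/16
g^(6)(0) = 0
Dividing each by k! gives the coefficients c_0, ..., c_6.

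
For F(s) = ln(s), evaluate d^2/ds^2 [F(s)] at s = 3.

-1/9

Differentiate repeatedly and evaluate at the center.
The coefficient of (s - 3)^2 in the expansion is -1/18, so F′′(3) = 2! * (-1/18) = -1/9.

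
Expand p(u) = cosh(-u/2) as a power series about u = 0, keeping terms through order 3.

u^2/8 + 1

[u^0] = 1;  [u^1] = 0;  [u^2] = 1/8;  [u^3] = 0.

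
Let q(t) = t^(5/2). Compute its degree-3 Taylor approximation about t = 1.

5*(t - 1)^3/16 + 15*(t - 1)^2/8 + 5*(t - 1)/2 + 1

[(t - 1)^0] = 1;  [(t - 1)^1] = 5/2;  [(t - 1)^2] = 15/8;  [(t - 1)^3] = 5/16.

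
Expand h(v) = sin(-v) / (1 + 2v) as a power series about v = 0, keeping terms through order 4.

Write out both Maclaurin series and multiply, keeping only the needed powers.
h(0) = 0
h′(0) = -1
h′′(0) = 4
h′′′(0) = -23
h^(4)(0) = 184

23*v^4/3 - 23*v^3/6 + 2*v^2 - v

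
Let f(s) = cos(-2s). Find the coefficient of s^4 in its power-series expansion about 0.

2/3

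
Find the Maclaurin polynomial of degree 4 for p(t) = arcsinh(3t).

-9*t^3/2 + 3*t

Compute the successive derivatives at the expansion point and divide by k!.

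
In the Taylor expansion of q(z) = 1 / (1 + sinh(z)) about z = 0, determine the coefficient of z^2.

Expand as Σ (-1)^k u^k with u equal to the inner function's series.

1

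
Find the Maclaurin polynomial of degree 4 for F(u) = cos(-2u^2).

1 - 2*u^4

F(0) = 1
F′(0) = 0
F′′(0) = 0
F′′′(0) = 0
F^(4)(0) = -48
The Taylor polynomial is Σ F^(k)(0)/k! · u^k.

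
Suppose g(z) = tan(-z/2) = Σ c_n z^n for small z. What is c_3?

-1/24

Compute the successive derivatives at the expansion point and divide by k!.
So c_3 = g′′′(0)/3! = -1/24.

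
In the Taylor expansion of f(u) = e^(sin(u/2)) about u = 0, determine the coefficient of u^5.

-1/480

Plug the Maclaurin series of the inner function into that of the outer and collect terms.
[u^0] = 1;  [u^1] = 1/2;  [u^2] = 1/8;  [u^3] = 0;  [u^4] = -1/128;  [u^5] = -1/480.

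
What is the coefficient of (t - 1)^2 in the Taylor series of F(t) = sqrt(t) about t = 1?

F(1) = 1
F′(1) = 1/2
F′′(1) = -1/4
So c_2 = F′′(1)/2! = -1/8.

-1/8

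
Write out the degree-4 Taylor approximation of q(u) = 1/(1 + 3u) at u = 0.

q(0) = 1
q′(0) = -3
q′′(0) = 18
q′′′(0) = -162
q^(4)(0) = 1944
The Taylor polynomial is Σ q^(k)(0)/k! · u^k.

81*u^4 - 27*u^3 + 9*u^2 - 3*u + 1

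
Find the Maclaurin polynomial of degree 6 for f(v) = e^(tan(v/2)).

59*v^6/15360 + 37*v^5/3840 + 3*v^4/128 + v^3/16 + v^2/8 + v/2 + 1

Compose series: expand the inner function first, then feed it into the outer expansion.
f(0) = 1
f′(0) = 1/2
f′′(0) = 1/4
f′′′(0) = 3/8
f^(4)(0) = 9/16
f^(5)(0) = 37/32
f^(6)(0) = 177/64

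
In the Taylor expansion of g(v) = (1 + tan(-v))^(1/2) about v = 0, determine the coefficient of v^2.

-1/8

Substitute the inner expansion into the outer series and collect powers.
g(0) = 1
g′(0) = -1/2
g′′(0) = -1/4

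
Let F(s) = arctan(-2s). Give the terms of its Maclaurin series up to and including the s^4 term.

Differentiate repeatedly and evaluate at the center.

8*s^3/3 - 2*s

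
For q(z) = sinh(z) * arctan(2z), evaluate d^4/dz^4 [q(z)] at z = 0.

-56

Take the Cauchy product of the two expansions.
The coefficient of z^4 in the expansion is -7/3, so q^(4)(0) = 4! * (-7/3) = -56.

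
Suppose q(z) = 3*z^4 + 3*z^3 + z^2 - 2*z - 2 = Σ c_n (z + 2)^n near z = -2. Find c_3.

Differentiate repeatedly and evaluate at the center.
[(z + 2)^0] = 30;  [(z + 2)^1] = -66;  [(z + 2)^2] = 55;  [(z + 2)^3] = -21.

-21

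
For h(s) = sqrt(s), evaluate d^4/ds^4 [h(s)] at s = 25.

Compute the successive derivatives at the expansion point and divide by k!.
The coefficient of (s - 25)^4 in the expansion is -1/2000000, so h^(4)(25) = 4! * (-1/2000000) = -3/250000.

-3/250000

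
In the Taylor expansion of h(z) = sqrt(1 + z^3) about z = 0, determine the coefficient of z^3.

1/2

h(0) = 1
h′(0) = 0
h′′(0) = 0
h′′′(0) = 3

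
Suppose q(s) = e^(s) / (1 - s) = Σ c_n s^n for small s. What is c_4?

Multiply the numerator's expansion by the denominator's geometric series.
[s^0] = 1;  [s^1] = 2;  [s^2] = 5/2;  [s^3] = 8/3;  [s^4] = 65/24.
So c_4 = q^(4)(0)/4! = 65/24.

65/24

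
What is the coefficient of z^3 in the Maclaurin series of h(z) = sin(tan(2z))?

4/3

Compose series: expand the inner function first, then feed it into the outer expansion.
h(0) = 0
h′(0) = 2
h′′(0) = 0
h′′′(0) = 8
So c_3 = h′′′(0)/3! = 4/3.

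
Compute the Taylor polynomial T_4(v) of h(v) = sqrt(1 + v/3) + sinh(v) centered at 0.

-5*v^4/10368 + 73*v^3/432 - v^2/72 + 7*v/6 + 1

Expand each term separately and add.
[v^0] = 1;  [v^1] = 7/6;  [v^2] = -1/72;  [v^3] = 73/432;  [v^4] = -5/10368.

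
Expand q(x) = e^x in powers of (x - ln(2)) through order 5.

[(x - ln(2))^0] = 2;  [(x - ln(2))^1] = 2;  [(x - ln(2))^2] = 1;  [(x - ln(2))^3] = 1/3;  [(x - ln(2))^4] = 1/12;  [(x - ln(2))^5] = 1/60.

(x - ln(2))^5/60 + (x - ln(2))^4/12 + (x - ln(2))^3/3 + (x - ln(2))^2 + 2*(x - ln(2)) + 2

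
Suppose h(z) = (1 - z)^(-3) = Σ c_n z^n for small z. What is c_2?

6

Apply the Taylor formula c_k = f^(k)(a)/k!.
h(0) = 1
h′(0) = 3
h′′(0) = 12
The Taylor polynomial is Σ h^(k)(0)/k! · z^k.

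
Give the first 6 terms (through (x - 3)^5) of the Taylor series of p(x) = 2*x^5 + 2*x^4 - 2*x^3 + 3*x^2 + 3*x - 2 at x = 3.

2*(x - 3)^5 + 32*(x - 3)^4 + 202*(x - 3)^3 + 633*(x - 3)^2 + 993*(x - 3) + 628

p(3) = 628
p′(3) = 993
p′′(3) = 1266
p′′′(3) = 1212
p^(4)(3) = 768
p^(5)(3) = 240
Then c_k = p^(k)(3)/k! gives each Taylor coefficient.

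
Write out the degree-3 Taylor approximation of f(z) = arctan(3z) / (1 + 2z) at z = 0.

3*z^3 - 6*z^2 + 3*z

Write out both Maclaurin series and multiply, keeping only the needed powers.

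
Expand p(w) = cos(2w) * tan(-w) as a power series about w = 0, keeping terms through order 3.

Multiply the two series term by term and collect like powers.
p(0) = 0
p′(0) = -1
p′′(0) = 0
p′′′(0) = 10

5*w^3/3 - w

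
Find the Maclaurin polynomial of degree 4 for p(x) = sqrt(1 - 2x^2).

-x^4/2 - x^2 + 1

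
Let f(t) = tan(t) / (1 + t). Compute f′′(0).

-2

Expand each factor separately, then convolve coefficients.
The coefficient of t^2 in the expansion is -1, so f′′(0) = 2! * (-1) = -2.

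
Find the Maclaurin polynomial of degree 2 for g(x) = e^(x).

x^2/2 + x + 1

Compute the successive derivatives at the expansion point and divide by k!.
g(0) = 1
g′(0) = 1
g′′(0) = 1
Dividing each by k! gives the coefficients c_0, ..., c_2.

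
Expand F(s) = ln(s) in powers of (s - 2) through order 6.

-(s - 2)^6/384 + (s - 2)^5/160 - (s - 2)^4/64 + (s - 2)^3/24 - (s - 2)^2/8 + (s - 2)/2 + ln(2)

Compute the successive derivatives at the expansion point and divide by k!.
[(s - 2)^0] = ln(2);  [(s - 2)^1] = 1/2;  [(s - 2)^2] = -1/8;  [(s - 2)^3] = 1/24;  [(s - 2)^4] = -1/64;  [(s - 2)^5] = 1/160;  [(s - 2)^6] = -1/384.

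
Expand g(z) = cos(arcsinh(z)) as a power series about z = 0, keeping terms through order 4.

5*z^4/24 - z^2/2 + 1

Compose series: expand the inner function first, then feed it into the outer expansion.
[z^0] = 1;  [z^1] = 0;  [z^2] = -1/2;  [z^3] = 0;  [z^4] = 5/24.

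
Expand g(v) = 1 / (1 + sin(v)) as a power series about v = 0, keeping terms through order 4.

2*v^4/3 - 5*v^3/6 + v^2 - v + 1

Expand as Σ (-1)^k u^k with u equal to the inner function's series.
[v^0] = 1;  [v^1] = -1;  [v^2] = 1;  [v^3] = -5/6;  [v^4] = 2/3.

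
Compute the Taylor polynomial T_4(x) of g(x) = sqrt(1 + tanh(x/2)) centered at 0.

Compose series: expand the inner function first, then feed it into the outer expansion.
g(0) = 1
g′(0) = 1/4
g′′(0) = -1/16
g′′′(0) = -5/64
g^(4)(0) = 17/256

17*x^4/6144 - 5*x^3/384 - x^2/32 + x/4 + 1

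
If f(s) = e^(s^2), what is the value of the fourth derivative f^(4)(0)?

12

Use the known series and substitute for the argument.
From the series, [s^4] f = 1/2; multiply by 4! = 24 to get 12.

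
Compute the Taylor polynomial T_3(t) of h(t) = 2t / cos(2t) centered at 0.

Divide the numerator series by the denominator series (power-series long division).

4*t^3 + 2*t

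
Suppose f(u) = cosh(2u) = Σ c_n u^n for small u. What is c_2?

2

Compute the successive derivatives at the expansion point and divide by k!.
f(0) = 1
f′(0) = 0
f′′(0) = 4
So c_2 = f′′(0)/2! = 2.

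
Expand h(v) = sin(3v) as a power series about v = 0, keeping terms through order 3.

h(0) = 0
h′(0) = 3
h′′(0) = 0
h′′′(0) = -27
Then c_k = h^(k)(0)/k! gives each Taylor coefficient.

-9*v^3/2 + 3*v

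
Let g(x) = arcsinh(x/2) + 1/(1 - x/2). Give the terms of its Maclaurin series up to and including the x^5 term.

Add the two expansions coefficient-wise.
[x^0] = 1;  [x^1] = 1;  [x^2] = 1/4;  [x^3] = 5/48;  [x^4] = 1/16;  [x^5] = 43/1280.

43*x^5/1280 + x^4/16 + 5*x^3/48 + x^2/4 + x + 1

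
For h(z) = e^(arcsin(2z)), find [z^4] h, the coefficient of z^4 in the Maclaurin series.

10/3

Compose series: expand the inner function first, then feed it into the outer expansion.
h(0) = 1
h′(0) = 2
h′′(0) = 4
h′′′(0) = 16
h^(4)(0) = 80
The Taylor polynomial is Σ h^(k)(0)/k! · z^k.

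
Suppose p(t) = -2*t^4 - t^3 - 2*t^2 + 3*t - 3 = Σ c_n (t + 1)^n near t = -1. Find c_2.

Use the known series and substitute for the argument.

-11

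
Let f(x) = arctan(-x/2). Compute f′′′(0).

1/4

Use the known series and substitute for the argument.
The coefficient of x^3 in the expansion is 1/24, so f′′′(0) = 3! * (1/24) = 1/4.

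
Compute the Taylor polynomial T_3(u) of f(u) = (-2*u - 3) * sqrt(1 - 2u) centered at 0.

Multiply each power in the prefactor through the base expansion.

5*u^3/2 + 7*u^2/2 + u - 3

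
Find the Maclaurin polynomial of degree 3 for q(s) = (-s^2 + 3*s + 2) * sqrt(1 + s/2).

Multiply each power in the prefactor through the base expansion.
[s^0] = 2;  [s^1] = 7/2;  [s^2] = -5/16;  [s^3] = -21/64.

-21*s^3/64 - 5*s^2/16 + 7*s/2 + 2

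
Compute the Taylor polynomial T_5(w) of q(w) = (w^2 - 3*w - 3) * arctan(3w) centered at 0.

-774*w^5/5 + 27*w^4 + 30*w^3 - 9*w^2 - 9*w

Multiply each power in the prefactor through the base expansion.
[w^0] = 0;  [w^1] = -9;  [w^2] = -9;  [w^3] = 30;  [w^4] = 27;  [w^5] = -774/5.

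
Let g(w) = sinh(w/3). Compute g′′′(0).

1/27

The coefficient of w^3 in the expansion is 1/162, so g′′′(0) = 3! * (1/162) = 1/27.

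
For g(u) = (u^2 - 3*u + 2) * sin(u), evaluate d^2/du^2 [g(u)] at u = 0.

-6

Distribute the polynomial across the series and collect like powers.
The coefficient of u^2 in the expansion is -3, so g′′(0) = 2! * (-3) = -6.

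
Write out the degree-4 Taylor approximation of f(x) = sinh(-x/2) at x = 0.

Use the known series and substitute for the argument.
[x^0] = 0;  [x^1] = -1/2;  [x^2] = 0;  [x^3] = -1/48;  [x^4] = 0.

-x^3/48 - x/2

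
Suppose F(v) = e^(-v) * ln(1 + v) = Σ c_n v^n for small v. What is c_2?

Multiply the two series term by term and collect like powers.
F(0) = 0
F′(0) = 1
F′′(0) = -3
So c_2 = F′′(0)/2! = -3/2.

-3/2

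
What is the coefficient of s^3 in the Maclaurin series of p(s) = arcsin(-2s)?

-4/3

[s^0] = 0;  [s^1] = -2;  [s^2] = 0;  [s^3] = -4/3.
So c_3 = p′′′(0)/3! = -4/3.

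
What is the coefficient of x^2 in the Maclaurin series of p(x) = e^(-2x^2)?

-2

p(0) = 1
p′(0) = 0
p′′(0) = -4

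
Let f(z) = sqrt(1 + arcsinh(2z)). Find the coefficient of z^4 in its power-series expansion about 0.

Substitute the inner expansion into the outer series and collect powers.
[z^0] = 1;  [z^1] = 1;  [z^2] = -1/2;  [z^3] = -1/6;  [z^4] = 1/24.

1/24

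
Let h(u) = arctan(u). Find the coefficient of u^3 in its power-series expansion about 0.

-1/3

[u^0] = 0;  [u^1] = 1;  [u^2] = 0;  [u^3] = -1/3.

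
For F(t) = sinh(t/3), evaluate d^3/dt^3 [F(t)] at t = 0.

The coefficient of t^3 in the expansion is 1/162, so F′′′(0) = 3! * (1/162) = 1/27.

1/27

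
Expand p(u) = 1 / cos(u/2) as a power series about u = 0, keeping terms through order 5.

5*u^4/384 + u^2/8 + 1

Write the quotient as an unknown series and match coefficients against numerator = denominator · series.
[u^0] = 1;  [u^1] = 0;  [u^2] = 1/8;  [u^3] = 0;  [u^4] = 5/384;  [u^5] = 0.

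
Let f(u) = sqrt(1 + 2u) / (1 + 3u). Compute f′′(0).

Expand each factor separately, then convolve coefficients.
From the series, [u^2] f = 11/2; multiply by 2! = 2 to get 11.

11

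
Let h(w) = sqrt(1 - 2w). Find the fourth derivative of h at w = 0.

Use the known series and substitute for the argument.
The coefficient of w^4 in the expansion is -5/8, so h^(4)(0) = 4! * (-5/8) = -15.

-15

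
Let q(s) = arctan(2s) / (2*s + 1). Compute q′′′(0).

Use 1/(1 - r) = Σ r^k on the denominator, then take the Cauchy product.
The coefficient of s^3 in the expansion is 16/3, so q′′′(0) = 3! * (16/3) = 32.

32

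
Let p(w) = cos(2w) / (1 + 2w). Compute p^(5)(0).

-2080

Take the Cauchy product of the two expansions.
From the series, [w^5] p = -52/3; multiply by 5! = 120 to get -2080.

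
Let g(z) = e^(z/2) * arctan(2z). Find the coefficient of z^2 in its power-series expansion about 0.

1

Expand each factor separately, then convolve coefficients.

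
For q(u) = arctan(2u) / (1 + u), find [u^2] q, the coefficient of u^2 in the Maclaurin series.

-2

Multiply the two series term by term and collect like powers.
q(0) = 0
q′(0) = 2
q′′(0) = -4
The Taylor polynomial is Σ q^(k)(0)/k! · u^k.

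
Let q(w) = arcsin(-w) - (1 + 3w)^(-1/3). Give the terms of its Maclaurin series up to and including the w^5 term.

3631*w^5/120 - 35*w^4/3 + 9*w^3/2 - 2*w^2 - 1

Combine the two series term by term.
q(0) = -1
q′(0) = 0
q′′(0) = -4
q′′′(0) = 27
q^(4)(0) = -280
q^(5)(0) = 3631
Dividing each by k! gives the coefficients c_0, ..., c_5.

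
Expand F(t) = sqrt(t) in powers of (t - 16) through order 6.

-21*(t - 16)^6/4294967296 + 7*(t - 16)^5/67108864 - 5*(t - 16)^4/2097152 + (t - 16)^3/16384 - (t - 16)^2/512 + (t - 16)/8 + 4

F(16) = 4
F′(16) = 1/8
F′′(16) = -1/256
F′′′(16) = 3/8192
F^(4)(16) = -15/262144
F^(5)(16) = 105/8388608
F^(6)(16) = -945/268435456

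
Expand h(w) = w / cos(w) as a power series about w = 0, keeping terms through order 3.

w^3/2 + w

Write the quotient as an unknown series and match coefficients against numerator = denominator · series.
[w^0] = 0;  [w^1] = 1;  [w^2] = 0;  [w^3] = 1/2.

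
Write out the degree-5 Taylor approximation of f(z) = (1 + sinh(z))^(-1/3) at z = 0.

Compose series: expand the inner function first, then feed it into the outer expansion.
[z^0] = 1;  [z^1] = -1/3;  [z^2] = 2/9;  [z^3] = -37/162;  [z^4] = 53/243;  [z^5] = -6241/29160.

-6241*z^5/29160 + 53*z^4/243 - 37*z^3/162 + 2*z^2/9 - z/3 + 1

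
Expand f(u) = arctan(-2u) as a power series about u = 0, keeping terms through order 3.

8*u^3/3 - 2*u

f(0) = 0
f′(0) = -2
f′′(0) = 0
f′′′(0) = 16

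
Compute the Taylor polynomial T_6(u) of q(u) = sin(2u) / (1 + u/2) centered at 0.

Take the Cauchy product of the two expansions.
[u^0] = 0;  [u^1] = 2;  [u^2] = -1;  [u^3] = -5/6;  [u^4] = 5/12;  [u^5] = 7/120;  [u^6] = -7/240.

-7*u^6/240 + 7*u^5/120 + 5*u^4/12 - 5*u^3/6 - u^2 + 2*u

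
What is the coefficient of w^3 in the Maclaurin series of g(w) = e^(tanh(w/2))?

Plug the Maclaurin series of the inner function into that of the outer and collect terms.
g(0) = 1
g′(0) = 1/2
g′′(0) = 1/4
g′′′(0) = -1/8
So c_3 = g′′′(0)/3! = -1/48.

-1/48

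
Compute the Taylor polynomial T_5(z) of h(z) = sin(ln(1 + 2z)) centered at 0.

Plug the Maclaurin series of the inner function into that of the outer and collect terms.
[z^0] = 0;  [z^1] = 2;  [z^2] = -2;  [z^3] = 4/3;  [z^4] = 0;  [z^5] = -8/3.

-8*z^5/3 + 4*z^3/3 - 2*z^2 + 2*z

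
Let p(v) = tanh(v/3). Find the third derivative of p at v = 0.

-2/27

Apply the Taylor formula c_k = f^(k)(a)/k!.
The coefficient of v^3 in the expansion is -1/81, so p′′′(0) = 3! * (-1/81) = -2/27.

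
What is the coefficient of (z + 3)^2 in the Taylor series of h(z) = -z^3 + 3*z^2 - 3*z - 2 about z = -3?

12

[(z + 3)^0] = 61;  [(z + 3)^1] = -48;  [(z + 3)^2] = 12.
So c_2 = h′′(-3)/2! = 12.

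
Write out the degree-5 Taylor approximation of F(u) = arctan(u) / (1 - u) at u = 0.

Use 1/(1 - r) = Σ r^k on the denominator, then take the Cauchy product.
F(0) = 0
F′(0) = 1
F′′(0) = 2
F′′′(0) = 4
F^(4)(0) = 16
F^(5)(0) = 104

13*u^5/15 + 2*u^4/3 + 2*u^3/3 + u^2 + u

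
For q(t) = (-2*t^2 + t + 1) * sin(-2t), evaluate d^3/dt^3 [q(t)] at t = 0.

Distribute the polynomial across the series and collect like powers.
The coefficient of t^3 in the expansion is 16/3, so q′′′(0) = 3! * (16/3) = 32.

32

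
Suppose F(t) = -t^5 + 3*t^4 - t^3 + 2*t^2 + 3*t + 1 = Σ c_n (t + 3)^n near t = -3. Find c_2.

443

[(t + 3)^0] = 523;  [(t + 3)^1] = -765;  [(t + 3)^2] = 443.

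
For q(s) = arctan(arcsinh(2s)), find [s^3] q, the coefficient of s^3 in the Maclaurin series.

-4

Let u equal the inner series; expand the outer function in u and truncate.
[s^0] = 0;  [s^1] = 2;  [s^2] = 0;  [s^3] = -4.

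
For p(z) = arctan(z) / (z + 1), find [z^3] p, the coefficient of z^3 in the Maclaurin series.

2/3

Multiply the numerator's expansion by the denominator's geometric series.
[z^0] = 0;  [z^1] = 1;  [z^2] = -1;  [z^3] = 2/3.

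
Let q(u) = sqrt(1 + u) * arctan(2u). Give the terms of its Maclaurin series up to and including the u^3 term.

-35*u^3/12 + u^2 + 2*u

Take the Cauchy product of the two expansions.
[u^0] = 0;  [u^1] = 2;  [u^2] = 1;  [u^3] = -35/12.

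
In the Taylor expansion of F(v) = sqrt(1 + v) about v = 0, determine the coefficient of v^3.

1/16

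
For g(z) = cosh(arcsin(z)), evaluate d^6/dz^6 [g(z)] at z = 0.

Compose series: expand the inner function first, then feed it into the outer expansion.
The coefficient of z^6 in the expansion is 17/144, so g^(6)(0) = 6! * (17/144) = 85.

85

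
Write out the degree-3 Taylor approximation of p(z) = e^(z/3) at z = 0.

z^3/162 + z^2/18 + z/3 + 1

[z^0] = 1;  [z^1] = 1/3;  [z^2] = 1/18;  [z^3] = 1/162.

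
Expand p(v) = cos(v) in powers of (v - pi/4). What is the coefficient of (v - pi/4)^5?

-sqrt(2)/240

[(v - pi/4)^0] = sqrt(2)/2;  [(v - pi/4)^1] = -sqrt(2)/2;  [(v - pi/4)^2] = -sqrt(2)/4;  [(v - pi/4)^3] = sqrt(2)/12;  [(v - pi/4)^4] = sqrt(2)/48;  [(v - pi/4)^5] = -sqrt(2)/240.
So c_5 = p^(5)(pi/4)/5! = -sqrt(2)/240.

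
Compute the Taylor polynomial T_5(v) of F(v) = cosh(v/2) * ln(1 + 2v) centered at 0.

6469*v^5/960 - 17*v^4/4 + 35*v^3/12 - 2*v^2 + 2*v

Expand each factor separately, then convolve coefficients.
F(0) = 0
F′(0) = 2
F′′(0) = -4
F′′′(0) = 35/2
F^(4)(0) = -102
F^(5)(0) = 6469/8
Dividing each by k! gives the coefficients c_0, ..., c_5.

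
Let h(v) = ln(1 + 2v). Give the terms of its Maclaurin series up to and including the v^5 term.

32*v^5/5 - 4*v^4 + 8*v^3/3 - 2*v^2 + 2*v

h(0) = 0
h′(0) = 2
h′′(0) = -4
h′′′(0) = 16
h^(4)(0) = -96
h^(5)(0) = 768
The Taylor polynomial is Σ h^(k)(0)/k! · v^k.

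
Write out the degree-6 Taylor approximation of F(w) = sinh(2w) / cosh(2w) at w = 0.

64*w^5/15 - 8*w^3/3 + 2*w

Divide the numerator series by the denominator series (power-series long division).
F(0) = 0
F′(0) = 2
F′′(0) = 0
F′′′(0) = -16
F^(4)(0) = 0
F^(5)(0) = 512
F^(6)(0) = 0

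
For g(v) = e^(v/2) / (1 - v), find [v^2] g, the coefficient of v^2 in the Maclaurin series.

Multiply the two series term by term and collect like powers.
[v^0] = 1;  [v^1] = 3/2;  [v^2] = 13/8.

13/8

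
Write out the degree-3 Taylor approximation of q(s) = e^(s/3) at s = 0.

s^3/162 + s^2/18 + s/3 + 1

q(0) = 1
q′(0) = 1/3
q′′(0) = 1/9
q′′′(0) = 1/27
Dividing each by k! gives the coefficients c_0, ..., c_3.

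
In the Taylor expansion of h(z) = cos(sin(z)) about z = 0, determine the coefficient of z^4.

5/24

Plug the Maclaurin series of the inner function into that of the outer and collect terms.
h(0) = 1
h′(0) = 0
h′′(0) = -1
h′′′(0) = 0
h^(4)(0) = 5
Dividing each by k! gives the coefficients c_0, ..., c_4.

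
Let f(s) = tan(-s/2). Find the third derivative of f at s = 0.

Differentiate repeatedly and evaluate at the center.
From the series, [s^3] f = -1/24; multiply by 3! = 6 to get -1/4.

-1/4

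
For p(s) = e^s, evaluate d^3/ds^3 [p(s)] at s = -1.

e^(-1)

From the series, [(s + 1)^3] p = e^(-1)/6; multiply by 3! = 6 to get e^(-1).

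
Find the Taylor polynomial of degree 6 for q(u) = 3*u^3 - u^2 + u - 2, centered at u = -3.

q(-3) = -95
q′(-3) = 88
q′′(-3) = -56
q′′′(-3) = 18
q^(4)(-3) = 0
q^(5)(-3) = 0
q^(6)(-3) = 0

3*(u + 3)^3 - 28*(u + 3)^2 + 88*(u + 3) - 95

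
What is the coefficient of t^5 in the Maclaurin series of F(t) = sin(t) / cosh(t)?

Invert the denominator's series and multiply.
So c_5 = F^(5)(0)/5! = 3/10.

3/10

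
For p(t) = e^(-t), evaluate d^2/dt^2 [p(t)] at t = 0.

The coefficient of t^2 in the expansion is 1/2, so p′′(0) = 2! * (1/2) = 1.

1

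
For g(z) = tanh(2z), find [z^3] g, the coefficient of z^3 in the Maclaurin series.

g(0) = 0
g′(0) = 2
g′′(0) = 0
g′′′(0) = -16
So c_3 = g′′′(0)/3! = -8/3.

-8/3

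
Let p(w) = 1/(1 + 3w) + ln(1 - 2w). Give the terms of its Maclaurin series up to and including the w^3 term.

Add the two expansions coefficient-wise.
p(0) = 1
p′(0) = -5
p′′(0) = 14
p′′′(0) = -178

-89*w^3/3 + 7*w^2 - 5*w + 1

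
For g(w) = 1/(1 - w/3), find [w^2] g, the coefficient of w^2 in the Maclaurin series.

Differentiate repeatedly and evaluate at the center.

1/9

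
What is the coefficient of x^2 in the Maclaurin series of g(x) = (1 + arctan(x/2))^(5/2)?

15/32

Substitute the inner expansion into the outer series and collect powers.
g(0) = 1
g′(0) = 5/4
g′′(0) = 15/16
Then c_k = g^(k)(0)/k! gives each Taylor coefficient.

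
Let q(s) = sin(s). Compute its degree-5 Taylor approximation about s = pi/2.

(s - pi/2)^4/24 - (s - pi/2)^2/2 + 1

[(s - pi/2)^0] = 1;  [(s - pi/2)^1] = 0;  [(s - pi/2)^2] = -1/2;  [(s - pi/2)^3] = 0;  [(s - pi/2)^4] = 1/24;  [(s - pi/2)^5] = 0.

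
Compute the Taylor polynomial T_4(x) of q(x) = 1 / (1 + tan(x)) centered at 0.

5*x^4/3 - 4*x^3/3 + x^2 - x + 1

Use the geometric series for the reciprocal, then substitute.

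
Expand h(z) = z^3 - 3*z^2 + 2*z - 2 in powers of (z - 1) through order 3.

h(1) = -2
h′(1) = -1
h′′(1) = 0
h′′′(1) = 6
Dividing each by k! gives the coefficients c_0, ..., c_3.

(z - 1)^3 - (z - 1) - 2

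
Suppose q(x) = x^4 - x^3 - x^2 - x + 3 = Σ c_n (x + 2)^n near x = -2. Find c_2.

[(x + 2)^0] = 25;  [(x + 2)^1] = -41;  [(x + 2)^2] = 29.
So c_2 = q′′(-2)/2! = 29.

29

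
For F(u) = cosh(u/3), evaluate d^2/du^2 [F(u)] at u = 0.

1/9

Compute the successive derivatives at the expansion point and divide by k!.
The coefficient of u^2 in the expansion is 1/18, so F′′(0) = 2! * (1/18) = 1/9.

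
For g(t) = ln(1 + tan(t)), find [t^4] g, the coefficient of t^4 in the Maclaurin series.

-7/12

Compose series: expand the inner function first, then feed it into the outer expansion.
So c_4 = g^(4)(0)/4! = -7/12.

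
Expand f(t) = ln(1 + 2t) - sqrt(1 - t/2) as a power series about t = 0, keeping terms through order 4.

Add the two expansions coefficient-wise.
f(0) = -1
f′(0) = 9/4
f′′(0) = -63/16
f′′′(0) = 1027/64
f^(4)(0) = -24561/256

-8187*t^4/2048 + 1027*t^3/384 - 63*t^2/32 + 9*t/4 - 1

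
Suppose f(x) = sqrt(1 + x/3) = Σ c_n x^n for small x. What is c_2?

-1/72

f(0) = 1
f′(0) = 1/6
f′′(0) = -1/36
Dividing each by k! gives the coefficients c_0, ..., c_2.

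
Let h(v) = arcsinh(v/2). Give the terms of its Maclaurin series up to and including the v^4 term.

h(0) = 0
h′(0) = 1/2
h′′(0) = 0
h′′′(0) = -1/8
h^(4)(0) = 0

-v^3/48 + v/2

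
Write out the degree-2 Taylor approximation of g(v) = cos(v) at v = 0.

1 - v^2/2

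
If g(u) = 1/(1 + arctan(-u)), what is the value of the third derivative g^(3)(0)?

4

Compose series: expand the inner function first, then feed it into the outer expansion.
The coefficient of u^3 in the expansion is 2/3, so g′′′(0) = 3! * (2/3) = 4.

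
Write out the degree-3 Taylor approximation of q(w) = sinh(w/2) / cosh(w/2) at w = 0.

-w^3/24 + w/2

Write the quotient as an unknown series and match coefficients against numerator = denominator · series.
q(0) = 0
q′(0) = 1/2
q′′(0) = 0
q′′′(0) = -1/4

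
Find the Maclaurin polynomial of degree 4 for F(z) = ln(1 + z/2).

-z^4/64 + z^3/24 - z^2/8 + z/2

[z^0] = 0;  [z^1] = 1/2;  [z^2] = -1/8;  [z^3] = 1/24;  [z^4] = -1/64.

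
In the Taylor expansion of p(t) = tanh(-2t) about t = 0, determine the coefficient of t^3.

Compute the successive derivatives at the expansion point and divide by k!.
p(0) = 0
p′(0) = -2
p′′(0) = 0
p′′′(0) = 16

8/3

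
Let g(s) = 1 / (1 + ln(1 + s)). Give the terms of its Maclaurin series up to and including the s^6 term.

3289*s^6/360 - 347*s^5/60 + 11*s^4/3 - 7*s^3/3 + 3*s^2/2 - s + 1

Expand as Σ (-1)^k u^k with u equal to the inner function's series.
g(0) = 1
g′(0) = -1
g′′(0) = 3
g′′′(0) = -14
g^(4)(0) = 88
g^(5)(0) = -694
g^(6)(0) = 6578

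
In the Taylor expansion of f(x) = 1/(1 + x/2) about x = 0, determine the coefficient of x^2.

1/4

f(0) = 1
f′(0) = -1/2
f′′(0) = 1/2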